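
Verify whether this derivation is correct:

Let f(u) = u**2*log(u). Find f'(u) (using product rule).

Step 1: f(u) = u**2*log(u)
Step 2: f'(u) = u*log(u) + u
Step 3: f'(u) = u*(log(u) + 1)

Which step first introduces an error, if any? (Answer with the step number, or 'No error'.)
Step 2

Step 2 is incorrect due to a wrong coefficient.
The step shows: u*log(u) + u
The correct value should be: 2*u*log(u) + u

Explanation: The coefficient 2 was incorrectly written as 1: the term 2*u*log(u) was incorrectly written as u*log(u)
The later steps are derived from this incorrect expression, so the error originates in Step 2.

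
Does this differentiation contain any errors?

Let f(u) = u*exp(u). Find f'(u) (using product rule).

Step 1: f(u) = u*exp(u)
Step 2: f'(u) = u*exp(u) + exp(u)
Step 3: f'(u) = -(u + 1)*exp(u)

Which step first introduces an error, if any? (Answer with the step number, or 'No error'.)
Step 3

Step 3 is incorrect due to a sign flip.
The step shows: -(u + 1)*exp(u)
The correct value should be: (u + 1)*exp(u)

Explanation: The sign of the whole expression was flipped: the term (u + 1)*exp(u) was incorrectly written as -(u + 1)*exp(u)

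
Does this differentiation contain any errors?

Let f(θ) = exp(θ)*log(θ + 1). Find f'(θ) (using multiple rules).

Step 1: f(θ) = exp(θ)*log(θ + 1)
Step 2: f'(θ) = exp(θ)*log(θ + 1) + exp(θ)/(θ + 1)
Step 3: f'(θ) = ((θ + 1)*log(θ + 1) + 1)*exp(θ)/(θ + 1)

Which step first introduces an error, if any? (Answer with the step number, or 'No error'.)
No error

All steps in this derivation are correct.
The final answer f'(θ) = ((θ + 1)*log(θ + 1) + 1)*exp(θ)/(θ + 1) is valid.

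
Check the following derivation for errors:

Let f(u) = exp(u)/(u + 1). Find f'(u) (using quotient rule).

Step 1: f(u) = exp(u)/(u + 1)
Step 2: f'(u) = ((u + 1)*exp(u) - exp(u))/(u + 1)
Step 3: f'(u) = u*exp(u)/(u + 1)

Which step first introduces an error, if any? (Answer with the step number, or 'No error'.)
Step 2

Step 2 is incorrect due to a wrong exponent.
The step shows: ((u + 1)*exp(u) - exp(u))/(u + 1)
The correct value should be: ((u + 1)*exp(u) - exp(u))/(u + 1)**2

Explanation: The exponent -2 on u + 1 was incorrectly written as -1: the term ((u + 1)*exp(u) - exp(u))/(u + 1)**2 was incorrectly written as ((u + 1)*exp(u) - exp(u))/(u + 1)
The later steps are derived from this incorrect expression, so the error originates in Step 2.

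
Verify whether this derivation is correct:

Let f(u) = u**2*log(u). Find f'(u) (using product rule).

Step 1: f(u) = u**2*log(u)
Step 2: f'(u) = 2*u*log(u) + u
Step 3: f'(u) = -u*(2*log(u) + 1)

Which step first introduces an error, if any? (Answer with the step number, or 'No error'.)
Step 3

Step 3 is incorrect due to a sign flip.
The step shows: -u*(2*log(u) + 1)
The correct value should be: u*(2*log(u) + 1)

Explanation: The sign of the whole expression was flipped: the term u*(2*log(u) + 1) was incorrectly written as -u*(2*log(u) + 1)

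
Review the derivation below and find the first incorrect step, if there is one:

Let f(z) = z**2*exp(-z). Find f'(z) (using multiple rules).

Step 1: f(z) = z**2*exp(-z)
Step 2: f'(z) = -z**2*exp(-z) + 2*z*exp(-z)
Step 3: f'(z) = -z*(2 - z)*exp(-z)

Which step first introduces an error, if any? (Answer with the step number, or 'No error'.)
Step 3

Step 3 is incorrect due to a sign flip.
The step shows: -z*(2 - z)*exp(-z)
The correct value should be: z*(2 - z)*exp(-z)

Explanation: The sign of the whole expression was flipped: the term z*(2 - z)*exp(-z) was incorrectly written as -z*(2 - z)*exp(-z)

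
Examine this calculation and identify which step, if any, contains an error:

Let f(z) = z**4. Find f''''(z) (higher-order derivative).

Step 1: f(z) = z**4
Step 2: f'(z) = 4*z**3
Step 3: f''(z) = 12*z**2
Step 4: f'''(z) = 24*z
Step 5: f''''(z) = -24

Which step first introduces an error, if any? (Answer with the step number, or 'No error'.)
Step 5

Step 5 is incorrect due to a sign flip.
The step shows: -24
The correct value should be: 24

Explanation: The sign of the whole expression was flipped: the term 24 was incorrectly written as -24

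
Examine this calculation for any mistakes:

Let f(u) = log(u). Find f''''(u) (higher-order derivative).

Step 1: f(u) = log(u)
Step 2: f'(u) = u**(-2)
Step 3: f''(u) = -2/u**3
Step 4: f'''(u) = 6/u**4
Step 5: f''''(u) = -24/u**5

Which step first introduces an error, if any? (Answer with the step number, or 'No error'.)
Step 2

Step 2 is incorrect due to a wrong exponent.
The step shows: u**(-2)
The correct value should be: 1/u

Explanation: The exponent -1 on u was incorrectly written as -2: the term 1/u was incorrectly written as u**(-2)
The later steps are derived from this incorrect expression, so the error originates in Step 2.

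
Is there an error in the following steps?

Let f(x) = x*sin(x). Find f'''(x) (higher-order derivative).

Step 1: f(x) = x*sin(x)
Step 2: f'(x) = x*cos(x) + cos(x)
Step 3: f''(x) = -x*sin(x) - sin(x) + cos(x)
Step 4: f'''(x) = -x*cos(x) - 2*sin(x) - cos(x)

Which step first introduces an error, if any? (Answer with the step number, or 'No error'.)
Step 2

Step 2 is incorrect due to a wrong trig function.
The step shows: x*cos(x) + cos(x)
The correct value should be: x*cos(x) + sin(x)

Explanation: sin(x) was incorrectly written as cos(x): the term sin(x) was incorrectly written as cos(x)
The later steps are derived from this incorrect expression, so the error originates in Step 2.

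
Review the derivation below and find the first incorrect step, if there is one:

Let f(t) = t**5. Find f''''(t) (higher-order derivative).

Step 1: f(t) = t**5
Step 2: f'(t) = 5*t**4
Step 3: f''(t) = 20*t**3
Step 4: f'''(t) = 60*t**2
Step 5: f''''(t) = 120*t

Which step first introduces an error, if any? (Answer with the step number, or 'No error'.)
No error

All steps in this derivation are correct.
The final answer f''''(t) = 120*t is valid.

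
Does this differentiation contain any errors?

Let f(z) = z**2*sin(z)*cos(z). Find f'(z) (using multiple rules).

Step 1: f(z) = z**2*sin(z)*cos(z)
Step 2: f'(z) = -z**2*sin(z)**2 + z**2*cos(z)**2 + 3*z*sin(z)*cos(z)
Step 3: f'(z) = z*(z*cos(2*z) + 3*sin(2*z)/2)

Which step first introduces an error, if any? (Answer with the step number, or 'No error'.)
Step 2

Step 2 is incorrect due to a wrong coefficient.
The step shows: -z**2*sin(z)**2 + z**2*cos(z)**2 + 3*z*sin(z)*cos(z)
The correct value should be: -z**2*sin(z)**2 + z**2*cos(z)**2 + 2*z*sin(z)*cos(z)

Explanation: The coefficient 2 was incorrectly written as 3: the term 2*z*sin(z)*cos(z) was incorrectly written as 3*z*sin(z)*cos(z)
The later steps are derived from this incorrect expression, so the error originates in Step 2.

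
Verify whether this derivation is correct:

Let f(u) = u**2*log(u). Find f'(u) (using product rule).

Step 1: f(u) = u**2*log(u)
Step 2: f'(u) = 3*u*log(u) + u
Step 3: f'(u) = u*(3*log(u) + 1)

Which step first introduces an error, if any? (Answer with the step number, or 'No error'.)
Step 2

Step 2 is incorrect due to a wrong coefficient.
The step shows: 3*u*log(u) + u
The correct value should be: 2*u*log(u) + u

Explanation: The coefficient 2 was incorrectly written as 3: the term 2*u*log(u) was incorrectly written as 3*u*log(u)
The later steps are derived from this incorrect expression, so the error originates in Step 2.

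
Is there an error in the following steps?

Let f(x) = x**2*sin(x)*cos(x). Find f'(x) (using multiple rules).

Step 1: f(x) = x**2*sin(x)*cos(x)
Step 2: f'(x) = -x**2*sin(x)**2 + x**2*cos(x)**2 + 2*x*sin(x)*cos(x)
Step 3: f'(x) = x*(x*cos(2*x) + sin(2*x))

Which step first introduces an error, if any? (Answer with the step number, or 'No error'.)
No error

All steps in this derivation are correct.
The final answer f'(x) = x*(x*cos(2*x) + sin(2*x)) is valid.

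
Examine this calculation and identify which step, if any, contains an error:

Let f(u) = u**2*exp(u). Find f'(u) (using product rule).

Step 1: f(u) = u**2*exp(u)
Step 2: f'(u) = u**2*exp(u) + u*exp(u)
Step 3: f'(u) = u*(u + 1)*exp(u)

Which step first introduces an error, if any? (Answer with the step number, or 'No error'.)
Step 2

Step 2 is incorrect due to a wrong coefficient.
The step shows: u**2*exp(u) + u*exp(u)
The correct value should be: u**2*exp(u) + 2*u*exp(u)

Explanation: The coefficient 2 was incorrectly written as 1: the term 2*u*exp(u) was incorrectly written as u*exp(u)
The later steps are derived from this incorrect expression, so the error originates in Step 2.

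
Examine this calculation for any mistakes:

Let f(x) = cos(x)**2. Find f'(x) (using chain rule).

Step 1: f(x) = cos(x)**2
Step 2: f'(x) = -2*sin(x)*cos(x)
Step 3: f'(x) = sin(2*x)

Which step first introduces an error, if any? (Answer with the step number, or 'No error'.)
Step 3

Step 3 is incorrect due to a sign flip.
The step shows: sin(2*x)
The correct value should be: -sin(2*x)

Explanation: The sign of the whole expression was flipped: the term -sin(2*x) was incorrectly written as sin(2*x)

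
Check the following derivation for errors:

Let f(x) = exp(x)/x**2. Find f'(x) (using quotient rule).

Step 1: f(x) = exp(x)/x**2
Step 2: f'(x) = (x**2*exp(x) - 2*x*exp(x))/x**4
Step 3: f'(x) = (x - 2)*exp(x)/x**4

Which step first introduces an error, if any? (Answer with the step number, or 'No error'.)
Step 3

Step 3 is incorrect due to a wrong exponent.
The step shows: (x - 2)*exp(x)/x**4
The correct value should be: (x - 2)*exp(x)/x**3

Explanation: The exponent -3 on x was incorrectly written as -4: the term (x - 2)*exp(x)/x**3 was incorrectly written as (x - 2)*exp(x)/x**4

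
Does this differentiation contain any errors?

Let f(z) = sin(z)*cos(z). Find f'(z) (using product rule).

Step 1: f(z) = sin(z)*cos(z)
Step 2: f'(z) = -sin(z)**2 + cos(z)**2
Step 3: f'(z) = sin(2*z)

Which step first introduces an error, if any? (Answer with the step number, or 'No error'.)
Step 3

Step 3 is incorrect due to a wrong trig function.
The step shows: sin(2*z)
The correct value should be: cos(2*z)

Explanation: cos(2*z) was incorrectly written as sin(2*z): the term cos(2*z) was incorrectly written as sin(2*z)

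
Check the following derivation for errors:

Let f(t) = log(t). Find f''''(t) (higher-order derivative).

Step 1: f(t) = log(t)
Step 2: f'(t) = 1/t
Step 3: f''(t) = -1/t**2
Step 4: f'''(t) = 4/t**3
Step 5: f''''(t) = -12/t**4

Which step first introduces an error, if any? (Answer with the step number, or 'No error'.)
Step 4

Step 4 is incorrect due to a wrong coefficient.
The step shows: 4/t**3
The correct value should be: 2/t**3

Explanation: The coefficient 2 was incorrectly written as 4: the term 2/t**3 was incorrectly written as 4/t**3
The later steps are derived from this incorrect expression, so the error originates in Step 4.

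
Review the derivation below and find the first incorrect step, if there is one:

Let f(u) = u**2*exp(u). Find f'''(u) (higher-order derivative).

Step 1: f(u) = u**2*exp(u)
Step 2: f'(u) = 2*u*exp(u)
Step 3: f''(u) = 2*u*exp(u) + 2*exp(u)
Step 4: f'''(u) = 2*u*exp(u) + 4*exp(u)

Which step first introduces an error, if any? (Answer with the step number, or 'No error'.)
Step 2

Step 2 is incorrect due to a dropped term.
The step shows: 2*u*exp(u)
The correct value should be: u**2*exp(u) + 2*u*exp(u)

Explanation: A term was dropped: the term u**2*exp(u) was incorrectly omitted
The later steps are derived from this incorrect expression, so the error originates in Step 2.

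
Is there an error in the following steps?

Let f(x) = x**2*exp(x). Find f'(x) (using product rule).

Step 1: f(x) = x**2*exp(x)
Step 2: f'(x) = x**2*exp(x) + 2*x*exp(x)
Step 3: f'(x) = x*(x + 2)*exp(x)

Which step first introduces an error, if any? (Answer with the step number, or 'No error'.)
No error

All steps in this derivation are correct.
The final answer f'(x) = x*(x + 2)*exp(x) is valid.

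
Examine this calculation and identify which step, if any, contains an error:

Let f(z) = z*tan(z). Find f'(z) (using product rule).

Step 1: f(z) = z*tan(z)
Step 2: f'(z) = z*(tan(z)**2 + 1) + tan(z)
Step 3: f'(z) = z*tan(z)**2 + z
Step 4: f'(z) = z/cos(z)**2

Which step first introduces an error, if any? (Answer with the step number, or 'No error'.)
Step 3

Step 3 is incorrect due to a dropped term.
The step shows: z*tan(z)**2 + z
The correct value should be: z*tan(z)**2 + z + tan(z)

Explanation: A term was dropped: the term tan(z) was incorrectly omitted
The later steps are derived from this incorrect expression, so the error originates in Step 3.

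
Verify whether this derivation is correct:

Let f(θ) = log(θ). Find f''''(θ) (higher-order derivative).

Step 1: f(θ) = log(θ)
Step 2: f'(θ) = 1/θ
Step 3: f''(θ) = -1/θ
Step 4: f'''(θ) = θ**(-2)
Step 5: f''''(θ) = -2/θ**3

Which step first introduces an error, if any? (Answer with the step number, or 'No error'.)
Step 3

Step 3 is incorrect due to a wrong exponent.
The step shows: -1/θ
The correct value should be: -1/θ**2

Explanation: The exponent -2 on θ was incorrectly written as -1: the term -1/θ**2 was incorrectly written as -1/θ
The later steps are derived from this incorrect expression, so the error originates in Step 3.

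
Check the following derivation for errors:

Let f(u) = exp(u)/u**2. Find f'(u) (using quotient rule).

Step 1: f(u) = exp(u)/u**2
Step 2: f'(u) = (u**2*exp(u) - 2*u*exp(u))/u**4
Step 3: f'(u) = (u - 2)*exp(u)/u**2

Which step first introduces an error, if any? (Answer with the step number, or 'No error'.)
Step 3

Step 3 is incorrect due to a wrong exponent.
The step shows: (u - 2)*exp(u)/u**2
The correct value should be: (u - 2)*exp(u)/u**3

Explanation: The exponent -3 on u was incorrectly written as -2: the term (u - 2)*exp(u)/u**3 was incorrectly written as (u - 2)*exp(u)/u**2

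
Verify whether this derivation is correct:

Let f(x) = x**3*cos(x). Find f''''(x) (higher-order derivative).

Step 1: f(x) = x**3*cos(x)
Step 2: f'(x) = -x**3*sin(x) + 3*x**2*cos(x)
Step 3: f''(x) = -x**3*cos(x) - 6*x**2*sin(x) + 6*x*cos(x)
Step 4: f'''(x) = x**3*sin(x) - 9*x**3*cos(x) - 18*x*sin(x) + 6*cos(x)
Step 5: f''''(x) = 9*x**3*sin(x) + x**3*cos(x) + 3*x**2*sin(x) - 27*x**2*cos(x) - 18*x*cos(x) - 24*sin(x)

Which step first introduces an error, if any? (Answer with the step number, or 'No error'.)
Step 4

Step 4 is incorrect due to a wrong exponent.
The step shows: x**3*sin(x) - 9*x**3*cos(x) - 18*x*sin(x) + 6*cos(x)
The correct value should be: x**3*sin(x) - 9*x**2*cos(x) - 18*x*sin(x) + 6*cos(x)

Explanation: The exponent 2 on x was incorrectly written as 3: the term -9*x**2*cos(x) was incorrectly written as -9*x**3*cos(x)
The later steps are derived from this incorrect expression, so the error originates in Step 4.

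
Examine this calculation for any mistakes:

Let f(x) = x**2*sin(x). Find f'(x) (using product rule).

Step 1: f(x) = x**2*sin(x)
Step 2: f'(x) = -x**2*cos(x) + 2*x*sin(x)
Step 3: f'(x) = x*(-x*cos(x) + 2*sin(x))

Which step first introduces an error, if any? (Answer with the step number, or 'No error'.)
Step 2

Step 2 is incorrect due to a sign flip.
The step shows: -x**2*cos(x) + 2*x*sin(x)
The correct value should be: x**2*cos(x) + 2*x*sin(x)

Explanation: The sign of one term was flipped: the term x**2*cos(x) was incorrectly written as -x**2*cos(x)
The later steps are derived from this incorrect expression, so the error originates in Step 2.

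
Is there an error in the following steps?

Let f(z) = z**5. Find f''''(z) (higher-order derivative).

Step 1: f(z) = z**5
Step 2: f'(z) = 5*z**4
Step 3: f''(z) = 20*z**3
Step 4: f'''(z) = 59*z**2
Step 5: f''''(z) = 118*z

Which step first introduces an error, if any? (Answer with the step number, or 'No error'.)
Step 4

Step 4 is incorrect due to a wrong coefficient.
The step shows: 59*z**2
The correct value should be: 60*z**2

Explanation: The coefficient 60 was incorrectly written as 59: the term 60*z**2 was incorrectly written as 59*z**2
The later steps are derived from this incorrect expression, so the error originates in Step 4.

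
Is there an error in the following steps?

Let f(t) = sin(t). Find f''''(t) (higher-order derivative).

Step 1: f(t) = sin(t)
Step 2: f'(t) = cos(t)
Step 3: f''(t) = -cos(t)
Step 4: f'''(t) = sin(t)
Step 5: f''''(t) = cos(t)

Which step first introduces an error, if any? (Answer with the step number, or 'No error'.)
Step 3

Step 3 is incorrect due to a wrong trig function.
The step shows: -cos(t)
The correct value should be: -sin(t)

Explanation: sin(t) was incorrectly written as cos(t): the term -sin(t) was incorrectly written as -cos(t)
The later steps are derived from this incorrect expression, so the error originates in Step 3.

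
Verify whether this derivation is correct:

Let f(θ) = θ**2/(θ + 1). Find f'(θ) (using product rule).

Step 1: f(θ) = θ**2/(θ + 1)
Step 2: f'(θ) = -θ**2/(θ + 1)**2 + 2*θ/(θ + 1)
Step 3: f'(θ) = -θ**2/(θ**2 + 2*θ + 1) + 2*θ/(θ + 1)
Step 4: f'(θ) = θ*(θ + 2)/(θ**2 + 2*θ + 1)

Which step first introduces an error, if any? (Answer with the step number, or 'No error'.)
No error

All steps in this derivation are correct.
The final answer f'(θ) = θ*(θ + 2)/(θ**2 + 2*θ + 1) is valid.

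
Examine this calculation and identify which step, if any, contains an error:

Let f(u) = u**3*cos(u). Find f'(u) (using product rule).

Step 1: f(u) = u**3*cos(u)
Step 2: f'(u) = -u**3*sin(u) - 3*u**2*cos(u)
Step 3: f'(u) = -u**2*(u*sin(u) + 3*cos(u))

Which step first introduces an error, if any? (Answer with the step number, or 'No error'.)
Step 2

Step 2 is incorrect due to a sign flip.
The step shows: -u**3*sin(u) - 3*u**2*cos(u)
The correct value should be: -u**3*sin(u) + 3*u**2*cos(u)

Explanation: The sign of one term was flipped: the term 3*u**2*cos(u) was incorrectly written as -3*u**2*cos(u)
The later steps are derived from this incorrect expression, so the error originates in Step 2.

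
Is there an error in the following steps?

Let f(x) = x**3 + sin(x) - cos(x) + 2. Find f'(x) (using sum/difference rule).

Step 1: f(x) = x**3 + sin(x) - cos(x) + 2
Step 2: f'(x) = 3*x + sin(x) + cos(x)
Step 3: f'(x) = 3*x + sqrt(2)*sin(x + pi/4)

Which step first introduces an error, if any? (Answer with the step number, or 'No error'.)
Step 2

Step 2 is incorrect due to a wrong exponent.
The step shows: 3*x + sin(x) + cos(x)
The correct value should be: 3*x**2 + sin(x) + cos(x)

Explanation: The exponent 2 on x was incorrectly written as 1: the term 3*x**2 was incorrectly written as 3*x
The later steps are derived from this incorrect expression, so the error originates in Step 2.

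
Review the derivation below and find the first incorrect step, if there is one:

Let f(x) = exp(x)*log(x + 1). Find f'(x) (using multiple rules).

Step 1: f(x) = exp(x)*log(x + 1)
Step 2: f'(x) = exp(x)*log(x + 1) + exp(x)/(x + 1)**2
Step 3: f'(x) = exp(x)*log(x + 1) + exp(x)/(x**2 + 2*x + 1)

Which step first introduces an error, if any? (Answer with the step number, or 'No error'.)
Step 2

Step 2 is incorrect due to a wrong exponent.
The step shows: exp(x)*log(x + 1) + exp(x)/(x + 1)**2
The correct value should be: exp(x)*log(x + 1) + exp(x)/(x + 1)

Explanation: The exponent -1 on x + 1 was incorrectly written as -2: the term exp(x)/(x + 1) was incorrectly written as exp(x)/(x + 1)**2
The later steps are derived from this incorrect expression, so the error originates in Step 2.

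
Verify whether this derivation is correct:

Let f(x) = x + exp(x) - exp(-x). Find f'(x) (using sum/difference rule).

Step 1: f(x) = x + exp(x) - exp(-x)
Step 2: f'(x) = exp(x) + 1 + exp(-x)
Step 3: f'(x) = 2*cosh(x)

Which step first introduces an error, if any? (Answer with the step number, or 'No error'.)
Step 3

Step 3 is incorrect due to a dropped term.
The step shows: 2*cosh(x)
The correct value should be: 2*cosh(x) + 1

Explanation: A term was dropped: the term 1 was incorrectly omitted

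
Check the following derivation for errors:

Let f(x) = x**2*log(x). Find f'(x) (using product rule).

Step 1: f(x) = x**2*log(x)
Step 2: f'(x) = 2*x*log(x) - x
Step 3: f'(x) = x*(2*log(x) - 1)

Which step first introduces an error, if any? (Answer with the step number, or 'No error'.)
Step 2

Step 2 is incorrect due to a sign flip.
The step shows: 2*x*log(x) - x
The correct value should be: 2*x*log(x) + x

Explanation: The sign of one term was flipped: the term x was incorrectly written as -x
The later steps are derived from this incorrect expression, so the error originates in Step 2.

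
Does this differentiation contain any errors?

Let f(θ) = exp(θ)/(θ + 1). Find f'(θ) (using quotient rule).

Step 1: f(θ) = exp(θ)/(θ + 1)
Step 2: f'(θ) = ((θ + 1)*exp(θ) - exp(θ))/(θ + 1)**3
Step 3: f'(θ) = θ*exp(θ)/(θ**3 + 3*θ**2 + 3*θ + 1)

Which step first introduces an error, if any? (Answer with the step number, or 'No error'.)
Step 2

Step 2 is incorrect due to a wrong exponent.
The step shows: ((θ + 1)*exp(θ) - exp(θ))/(θ + 1)**3
The correct value should be: ((θ + 1)*exp(θ) - exp(θ))/(θ + 1)**2

Explanation: The exponent -2 on θ + 1 was incorrectly written as -3: the term ((θ + 1)*exp(θ) - exp(θ))/(θ + 1)**2 was incorrectly written as ((θ + 1)*exp(θ) - exp(θ))/(θ + 1)**3
The later steps are derived from this incorrect expression, so the error originates in Step 2.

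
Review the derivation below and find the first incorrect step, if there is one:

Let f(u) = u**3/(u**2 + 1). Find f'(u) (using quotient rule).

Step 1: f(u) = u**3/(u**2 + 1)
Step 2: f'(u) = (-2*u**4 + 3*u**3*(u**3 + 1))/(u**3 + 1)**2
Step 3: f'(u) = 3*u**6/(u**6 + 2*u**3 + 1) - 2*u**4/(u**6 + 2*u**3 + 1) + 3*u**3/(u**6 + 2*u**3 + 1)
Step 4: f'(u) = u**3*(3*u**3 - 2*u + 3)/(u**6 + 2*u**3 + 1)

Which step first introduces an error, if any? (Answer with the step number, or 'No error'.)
Step 2

Step 2 is incorrect due to a wrong exponent.
The step shows: (-2*u**4 + 3*u**3*(u**3 + 1))/(u**3 + 1)**2
The correct value should be: (-2*u**4 + 3*u**2*(u**2 + 1))/(u**2 + 1)**2

Explanation: The exponent 2 on u was incorrectly written as 3: the term (-2*u**4 + 3*u**2*(u**2 + 1))/(u**2 + 1)**2 was incorrectly written as (-2*u**4 + 3*u**3*(u**3 + 1))/(u**3 + 1)**2
The later steps are derived from this incorrect expression, so the error originates in Step 2.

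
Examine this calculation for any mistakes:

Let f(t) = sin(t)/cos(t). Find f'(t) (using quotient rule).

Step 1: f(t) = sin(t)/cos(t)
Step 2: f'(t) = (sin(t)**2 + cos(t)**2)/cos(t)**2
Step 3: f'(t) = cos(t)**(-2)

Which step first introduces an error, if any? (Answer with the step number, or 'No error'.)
No error

All steps in this derivation are correct.
The final answer f'(t) = cos(t)**(-2) is valid.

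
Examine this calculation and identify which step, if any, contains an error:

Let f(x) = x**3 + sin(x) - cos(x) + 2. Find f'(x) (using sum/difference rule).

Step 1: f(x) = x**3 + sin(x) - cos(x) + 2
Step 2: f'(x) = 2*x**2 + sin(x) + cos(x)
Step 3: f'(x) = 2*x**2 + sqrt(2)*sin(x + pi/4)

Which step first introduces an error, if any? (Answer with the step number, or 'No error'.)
Step 2

Step 2 is incorrect due to a wrong coefficient.
The step shows: 2*x**2 + sin(x) + cos(x)
The correct value should be: 3*x**2 + sin(x) + cos(x)

Explanation: The coefficient 3 was incorrectly written as 2: the term 3*x**2 was incorrectly written as 2*x**2
The later steps are derived from this incorrect expression, so the error originates in Step 2.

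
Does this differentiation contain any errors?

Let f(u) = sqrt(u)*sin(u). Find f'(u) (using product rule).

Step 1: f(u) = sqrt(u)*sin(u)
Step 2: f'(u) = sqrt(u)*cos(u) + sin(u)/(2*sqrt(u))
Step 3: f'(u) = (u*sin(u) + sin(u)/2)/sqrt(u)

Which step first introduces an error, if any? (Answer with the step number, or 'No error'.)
Step 3

Step 3 is incorrect due to a wrong trig function.
The step shows: (u*sin(u) + sin(u)/2)/sqrt(u)
The correct value should be: (u*cos(u) + sin(u)/2)/sqrt(u)

Explanation: cos(u) was incorrectly written as sin(u): the term (u*cos(u) + sin(u)/2)/sqrt(u) was incorrectly written as (u*sin(u) + sin(u)/2)/sqrt(u)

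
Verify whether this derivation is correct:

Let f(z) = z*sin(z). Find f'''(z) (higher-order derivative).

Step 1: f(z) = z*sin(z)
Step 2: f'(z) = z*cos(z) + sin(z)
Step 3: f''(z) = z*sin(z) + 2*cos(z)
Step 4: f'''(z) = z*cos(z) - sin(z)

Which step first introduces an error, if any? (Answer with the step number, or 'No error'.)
Step 3

Step 3 is incorrect due to a sign flip.
The step shows: z*sin(z) + 2*cos(z)
The correct value should be: -z*sin(z) + 2*cos(z)

Explanation: The sign of one term was flipped: the term -z*sin(z) was incorrectly written as z*sin(z)
The later steps are derived from this incorrect expression, so the error originates in Step 3.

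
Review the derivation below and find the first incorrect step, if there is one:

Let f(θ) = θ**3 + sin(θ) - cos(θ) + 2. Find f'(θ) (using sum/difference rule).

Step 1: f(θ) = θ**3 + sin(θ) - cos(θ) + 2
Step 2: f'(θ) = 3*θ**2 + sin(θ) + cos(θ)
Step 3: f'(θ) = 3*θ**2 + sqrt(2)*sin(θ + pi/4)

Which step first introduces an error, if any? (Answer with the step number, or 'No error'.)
No error

All steps in this derivation are correct.
The final answer f'(θ) = 3*θ**2 + sqrt(2)*sin(θ + pi/4) is valid.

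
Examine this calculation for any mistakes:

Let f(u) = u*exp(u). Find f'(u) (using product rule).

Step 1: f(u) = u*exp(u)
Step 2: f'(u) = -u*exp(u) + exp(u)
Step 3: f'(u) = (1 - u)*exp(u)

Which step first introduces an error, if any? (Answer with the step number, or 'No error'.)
Step 2

Step 2 is incorrect due to a sign flip.
The step shows: -u*exp(u) + exp(u)
The correct value should be: u*exp(u) + exp(u)

Explanation: The sign of one term was flipped: the term u*exp(u) was incorrectly written as -u*exp(u)
The later steps are derived from this incorrect expression, so the error originates in Step 2.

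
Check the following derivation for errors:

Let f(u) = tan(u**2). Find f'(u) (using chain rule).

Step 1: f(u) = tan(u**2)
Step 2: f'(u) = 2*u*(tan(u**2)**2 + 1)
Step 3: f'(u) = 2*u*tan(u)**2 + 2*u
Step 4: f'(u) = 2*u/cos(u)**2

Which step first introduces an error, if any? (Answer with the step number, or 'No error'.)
Step 3

Step 3 is incorrect due to a wrong exponent.
The step shows: 2*u*tan(u)**2 + 2*u
The correct value should be: 2*u*tan(u**2)**2 + 2*u

Explanation: The exponent 2 on u was incorrectly written as 1: the term 2*u*tan(u**2)**2 was incorrectly written as 2*u*tan(u)**2
The later steps are derived from this incorrect expression, so the error originates in Step 3.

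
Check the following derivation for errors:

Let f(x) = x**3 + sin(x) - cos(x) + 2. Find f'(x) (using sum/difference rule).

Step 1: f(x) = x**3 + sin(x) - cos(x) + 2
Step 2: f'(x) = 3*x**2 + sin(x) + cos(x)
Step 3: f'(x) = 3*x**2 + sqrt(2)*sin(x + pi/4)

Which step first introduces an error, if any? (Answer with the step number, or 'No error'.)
No error

All steps in this derivation are correct.
The final answer f'(x) = 3*x**2 + sqrt(2)*sin(x + pi/4) is valid.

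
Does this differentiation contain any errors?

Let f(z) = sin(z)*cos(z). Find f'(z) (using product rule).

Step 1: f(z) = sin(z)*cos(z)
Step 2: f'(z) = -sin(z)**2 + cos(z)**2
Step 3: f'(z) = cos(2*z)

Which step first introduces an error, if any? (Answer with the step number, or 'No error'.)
No error

All steps in this derivation are correct.
The final answer f'(z) = cos(2*z) is valid.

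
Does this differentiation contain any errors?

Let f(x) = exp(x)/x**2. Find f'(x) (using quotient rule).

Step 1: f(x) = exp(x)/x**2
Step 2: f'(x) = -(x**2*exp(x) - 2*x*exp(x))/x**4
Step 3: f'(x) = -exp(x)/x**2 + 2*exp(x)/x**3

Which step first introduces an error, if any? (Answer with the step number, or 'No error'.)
Step 2

Step 2 is incorrect due to a sign flip.
The step shows: -(x**2*exp(x) - 2*x*exp(x))/x**4
The correct value should be: (x**2*exp(x) - 2*x*exp(x))/x**4

Explanation: The sign of the whole expression was flipped: the term (x**2*exp(x) - 2*x*exp(x))/x**4 was incorrectly written as -(x**2*exp(x) - 2*x*exp(x))/x**4
The later steps are derived from this incorrect expression, so the error originates in Step 2.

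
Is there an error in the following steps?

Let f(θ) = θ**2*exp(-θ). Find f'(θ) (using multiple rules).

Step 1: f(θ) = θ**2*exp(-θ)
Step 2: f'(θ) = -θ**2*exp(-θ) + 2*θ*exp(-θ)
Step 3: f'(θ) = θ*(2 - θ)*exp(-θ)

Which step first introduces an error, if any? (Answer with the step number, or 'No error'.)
No error

All steps in this derivation are correct.
The final answer f'(θ) = θ*(2 - θ)*exp(-θ) is valid.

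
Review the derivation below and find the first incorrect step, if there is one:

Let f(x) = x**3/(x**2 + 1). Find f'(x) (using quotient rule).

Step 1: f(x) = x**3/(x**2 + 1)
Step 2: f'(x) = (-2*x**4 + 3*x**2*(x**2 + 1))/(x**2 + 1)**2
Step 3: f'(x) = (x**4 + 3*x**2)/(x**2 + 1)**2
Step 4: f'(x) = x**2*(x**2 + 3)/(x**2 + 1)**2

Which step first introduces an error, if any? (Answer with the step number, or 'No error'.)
No error

All steps in this derivation are correct.
The final answer f'(x) = x**2*(x**2 + 3)/(x**2 + 1)**2 is valid.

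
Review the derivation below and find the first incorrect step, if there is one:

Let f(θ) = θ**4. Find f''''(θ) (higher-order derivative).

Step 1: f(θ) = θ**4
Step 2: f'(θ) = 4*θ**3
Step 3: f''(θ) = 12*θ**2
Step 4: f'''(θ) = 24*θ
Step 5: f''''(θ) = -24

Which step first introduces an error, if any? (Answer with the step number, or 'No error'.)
Step 5

Step 5 is incorrect due to a sign flip.
The step shows: -24
The correct value should be: 24

Explanation: The sign of the whole expression was flipped: the term 24 was incorrectly written as -24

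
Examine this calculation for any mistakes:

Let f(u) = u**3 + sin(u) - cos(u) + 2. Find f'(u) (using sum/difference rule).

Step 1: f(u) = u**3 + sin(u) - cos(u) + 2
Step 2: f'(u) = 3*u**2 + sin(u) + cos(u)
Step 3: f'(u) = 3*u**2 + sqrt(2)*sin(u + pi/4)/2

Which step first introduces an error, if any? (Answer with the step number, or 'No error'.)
Step 3

Step 3 is incorrect due to a wrong exponent.
The step shows: 3*u**2 + sqrt(2)*sin(u + pi/4)/2
The correct value should be: 3*u**2 + sqrt(2)*sin(u + pi/4)

Explanation: The exponent 1/2 on 2 was incorrectly written as -1/2: the term sqrt(2)*sin(u + pi/4) was incorrectly written as sqrt(2)*sin(u + pi/4)/2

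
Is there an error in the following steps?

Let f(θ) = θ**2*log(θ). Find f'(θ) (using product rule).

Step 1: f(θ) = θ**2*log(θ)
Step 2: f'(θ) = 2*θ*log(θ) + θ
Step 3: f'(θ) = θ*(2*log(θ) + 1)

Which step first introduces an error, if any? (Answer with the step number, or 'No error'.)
No error

All steps in this derivation are correct.
The final answer f'(θ) = θ*(2*log(θ) + 1) is valid.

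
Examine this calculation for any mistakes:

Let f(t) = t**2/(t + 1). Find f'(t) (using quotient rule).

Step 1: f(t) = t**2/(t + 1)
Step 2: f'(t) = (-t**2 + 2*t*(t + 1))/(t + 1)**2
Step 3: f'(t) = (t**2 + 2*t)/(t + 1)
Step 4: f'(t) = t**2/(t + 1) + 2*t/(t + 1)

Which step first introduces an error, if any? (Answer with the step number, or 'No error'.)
Step 3

Step 3 is incorrect due to a wrong exponent.
The step shows: (t**2 + 2*t)/(t + 1)
The correct value should be: (t**2 + 2*t)/(t + 1)**2

Explanation: The exponent -2 on t + 1 was incorrectly written as -1: the term (t**2 + 2*t)/(t + 1)**2 was incorrectly written as (t**2 + 2*t)/(t + 1)
The later steps are derived from this incorrect expression, so the error originates in Step 3.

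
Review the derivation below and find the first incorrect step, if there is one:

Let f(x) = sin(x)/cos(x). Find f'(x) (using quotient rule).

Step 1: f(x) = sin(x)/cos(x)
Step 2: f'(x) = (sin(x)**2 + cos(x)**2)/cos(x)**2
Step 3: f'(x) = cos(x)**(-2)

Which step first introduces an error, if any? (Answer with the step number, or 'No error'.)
No error

All steps in this derivation are correct.
The final answer f'(x) = cos(x)**(-2) is valid.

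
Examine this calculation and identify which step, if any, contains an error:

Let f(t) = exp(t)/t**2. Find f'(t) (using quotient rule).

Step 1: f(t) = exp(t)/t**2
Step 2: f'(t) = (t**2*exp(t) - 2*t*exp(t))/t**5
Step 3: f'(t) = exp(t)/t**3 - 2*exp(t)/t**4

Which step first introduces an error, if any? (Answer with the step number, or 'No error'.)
Step 2

Step 2 is incorrect due to a wrong exponent.
The step shows: (t**2*exp(t) - 2*t*exp(t))/t**5
The correct value should be: (t**2*exp(t) - 2*t*exp(t))/t**4

Explanation: The exponent -4 on t was incorrectly written as -5: the term (t**2*exp(t) - 2*t*exp(t))/t**4 was incorrectly written as (t**2*exp(t) - 2*t*exp(t))/t**5
The later steps are derived from this incorrect expression, so the error originates in Step 2.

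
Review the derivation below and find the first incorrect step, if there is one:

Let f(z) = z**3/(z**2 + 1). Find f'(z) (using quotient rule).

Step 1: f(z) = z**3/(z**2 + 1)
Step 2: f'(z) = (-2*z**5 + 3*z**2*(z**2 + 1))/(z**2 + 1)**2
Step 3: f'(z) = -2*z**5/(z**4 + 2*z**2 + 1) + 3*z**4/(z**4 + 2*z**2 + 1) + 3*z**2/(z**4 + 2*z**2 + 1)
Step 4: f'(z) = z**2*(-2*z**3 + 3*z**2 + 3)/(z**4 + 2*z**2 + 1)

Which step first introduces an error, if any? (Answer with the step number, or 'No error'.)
Step 2

Step 2 is incorrect due to a wrong exponent.
The step shows: (-2*z**5 + 3*z**2*(z**2 + 1))/(z**2 + 1)**2
The correct value should be: (-2*z**4 + 3*z**2*(z**2 + 1))/(z**2 + 1)**2

Explanation: The exponent 4 on z was incorrectly written as 5: the term (-2*z**4 + 3*z**2*(z**2 + 1))/(z**2 + 1)**2 was incorrectly written as (-2*z**5 + 3*z**2*(z**2 + 1))/(z**2 + 1)**2
The later steps are derived from this incorrect expression, so the error originates in Step 2.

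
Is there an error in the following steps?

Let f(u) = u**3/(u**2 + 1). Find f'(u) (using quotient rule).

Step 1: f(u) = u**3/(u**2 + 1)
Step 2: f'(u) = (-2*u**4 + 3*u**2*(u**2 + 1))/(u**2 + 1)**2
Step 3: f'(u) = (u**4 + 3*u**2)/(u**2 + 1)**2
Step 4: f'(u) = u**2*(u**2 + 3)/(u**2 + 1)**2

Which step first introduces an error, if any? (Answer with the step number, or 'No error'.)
No error

All steps in this derivation are correct.
The final answer f'(u) = u**2*(u**2 + 3)/(u**2 + 1)**2 is valid.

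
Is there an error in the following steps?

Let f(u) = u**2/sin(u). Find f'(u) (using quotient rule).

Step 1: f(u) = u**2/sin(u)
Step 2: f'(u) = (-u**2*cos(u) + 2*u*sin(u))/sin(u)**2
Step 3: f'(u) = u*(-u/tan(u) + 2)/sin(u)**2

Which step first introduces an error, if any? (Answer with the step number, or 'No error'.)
Step 3

Step 3 is incorrect due to a wrong exponent.
The step shows: u*(-u/tan(u) + 2)/sin(u)**2
The correct value should be: u*(-u/tan(u) + 2)/sin(u)

Explanation: The exponent -1 on sin(u) was incorrectly written as -2: the term u*(-u/tan(u) + 2)/sin(u) was incorrectly written as u*(-u/tan(u) + 2)/sin(u)**2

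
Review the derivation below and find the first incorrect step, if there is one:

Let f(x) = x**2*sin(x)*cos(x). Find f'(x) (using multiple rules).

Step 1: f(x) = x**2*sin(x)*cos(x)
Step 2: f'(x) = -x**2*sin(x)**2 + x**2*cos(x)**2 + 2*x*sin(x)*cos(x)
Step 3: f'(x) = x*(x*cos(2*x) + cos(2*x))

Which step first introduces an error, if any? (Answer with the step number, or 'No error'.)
Step 3

Step 3 is incorrect due to a wrong trig function.
The step shows: x*(x*cos(2*x) + cos(2*x))
The correct value should be: x*(x*cos(2*x) + sin(2*x))

Explanation: sin(2*x) was incorrectly written as cos(2*x): the term x*(x*cos(2*x) + sin(2*x)) was incorrectly written as x*(x*cos(2*x) + cos(2*x))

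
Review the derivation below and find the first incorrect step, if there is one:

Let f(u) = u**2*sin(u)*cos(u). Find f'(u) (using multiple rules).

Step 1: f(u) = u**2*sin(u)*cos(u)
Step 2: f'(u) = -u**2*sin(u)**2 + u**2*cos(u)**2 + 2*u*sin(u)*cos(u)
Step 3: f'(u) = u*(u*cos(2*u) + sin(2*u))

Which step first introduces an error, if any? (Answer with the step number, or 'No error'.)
No error

All steps in this derivation are correct.
The final answer f'(u) = u*(u*cos(2*u) + sin(2*u)) is valid.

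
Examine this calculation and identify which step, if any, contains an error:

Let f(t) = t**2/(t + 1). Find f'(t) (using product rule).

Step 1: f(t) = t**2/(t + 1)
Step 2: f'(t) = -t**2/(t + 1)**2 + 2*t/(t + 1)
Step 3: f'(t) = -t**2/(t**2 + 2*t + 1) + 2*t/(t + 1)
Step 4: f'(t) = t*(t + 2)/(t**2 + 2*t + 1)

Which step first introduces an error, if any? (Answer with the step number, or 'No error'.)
No error

All steps in this derivation are correct.
The final answer f'(t) = t*(t + 2)/(t**2 + 2*t + 1) is valid.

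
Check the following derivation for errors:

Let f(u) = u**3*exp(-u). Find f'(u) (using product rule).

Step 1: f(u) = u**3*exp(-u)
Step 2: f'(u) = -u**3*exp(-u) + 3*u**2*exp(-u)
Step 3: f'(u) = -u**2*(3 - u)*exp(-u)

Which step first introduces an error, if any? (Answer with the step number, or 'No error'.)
Step 3

Step 3 is incorrect due to a sign flip.
The step shows: -u**2*(3 - u)*exp(-u)
The correct value should be: u**2*(3 - u)*exp(-u)

Explanation: The sign of the whole expression was flipped: the term u**2*(3 - u)*exp(-u) was incorrectly written as -u**2*(3 - u)*exp(-u)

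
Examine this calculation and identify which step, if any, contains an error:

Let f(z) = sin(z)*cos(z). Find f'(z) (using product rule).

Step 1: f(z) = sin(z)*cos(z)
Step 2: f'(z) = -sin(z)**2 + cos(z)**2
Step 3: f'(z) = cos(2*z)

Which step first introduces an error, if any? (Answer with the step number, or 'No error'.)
No error

All steps in this derivation are correct.
The final answer f'(z) = cos(2*z) is valid.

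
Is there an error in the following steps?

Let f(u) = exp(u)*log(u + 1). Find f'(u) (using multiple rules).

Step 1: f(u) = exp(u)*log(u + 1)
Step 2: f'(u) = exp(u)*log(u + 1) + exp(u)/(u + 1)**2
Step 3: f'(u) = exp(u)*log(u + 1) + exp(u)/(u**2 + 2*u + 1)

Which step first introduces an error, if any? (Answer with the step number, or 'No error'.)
Step 2

Step 2 is incorrect due to a wrong exponent.
The step shows: exp(u)*log(u + 1) + exp(u)/(u + 1)**2
The correct value should be: exp(u)*log(u + 1) + exp(u)/(u + 1)

Explanation: The exponent -1 on u + 1 was incorrectly written as -2: the term exp(u)/(u + 1) was incorrectly written as exp(u)/(u + 1)**2
The later steps are derived from this incorrect expression, so the error originates in Step 2.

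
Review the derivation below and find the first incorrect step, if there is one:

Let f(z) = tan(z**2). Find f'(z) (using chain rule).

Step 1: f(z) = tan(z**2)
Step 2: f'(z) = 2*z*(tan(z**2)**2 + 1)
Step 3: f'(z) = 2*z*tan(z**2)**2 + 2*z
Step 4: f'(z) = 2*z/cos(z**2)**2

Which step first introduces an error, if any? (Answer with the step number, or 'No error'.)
No error

All steps in this derivation are correct.
The final answer f'(z) = 2*z/cos(z**2)**2 is valid.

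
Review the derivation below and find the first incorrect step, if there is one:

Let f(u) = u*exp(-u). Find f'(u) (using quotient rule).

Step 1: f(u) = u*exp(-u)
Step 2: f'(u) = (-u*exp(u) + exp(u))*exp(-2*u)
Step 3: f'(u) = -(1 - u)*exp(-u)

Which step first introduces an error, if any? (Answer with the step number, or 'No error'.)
Step 3

Step 3 is incorrect due to a sign flip.
The step shows: -(1 - u)*exp(-u)
The correct value should be: (1 - u)*exp(-u)

Explanation: The sign of the whole expression was flipped: the term (1 - u)*exp(-u) was incorrectly written as -(1 - u)*exp(-u)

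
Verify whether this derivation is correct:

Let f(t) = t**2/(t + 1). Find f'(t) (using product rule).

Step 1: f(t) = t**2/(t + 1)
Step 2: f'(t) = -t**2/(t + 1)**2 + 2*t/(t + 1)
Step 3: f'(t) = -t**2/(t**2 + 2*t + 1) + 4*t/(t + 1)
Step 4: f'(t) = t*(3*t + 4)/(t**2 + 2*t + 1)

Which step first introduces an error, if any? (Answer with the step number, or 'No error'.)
Step 3

Step 3 is incorrect due to a wrong coefficient.
The step shows: -t**2/(t**2 + 2*t + 1) + 4*t/(t + 1)
The correct value should be: -t**2/(t**2 + 2*t + 1) + 2*t/(t + 1)

Explanation: The coefficient 2 was incorrectly written as 4: the term 2*t/(t + 1) was incorrectly written as 4*t/(t + 1)
The later steps are derived from this incorrect expression, so the error originates in Step 3.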